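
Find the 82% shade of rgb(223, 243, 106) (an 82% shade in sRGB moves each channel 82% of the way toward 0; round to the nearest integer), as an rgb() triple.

rgb(40, 44, 19)

Per channel, c → c + 0.82(0 − c):
  R: 223 + 0.82×(0−223) = 223 − 182.86 = 40.14 → 40
  G: 243 + 0.82×(0−243) = 243 − 199.26 = 43.74 → 44
  B: 106 + 0.82×(0−106) = 106 − 86.92 = 19.08 → 19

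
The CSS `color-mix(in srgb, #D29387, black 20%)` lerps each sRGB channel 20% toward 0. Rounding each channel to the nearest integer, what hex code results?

#A8766C

#D29387 is rgb(210, 147, 135).
Per channel, c → c + 0.2(0 − c):
  R: 210 − 42 = 168 → 168
  G: 147 + 0.2×(0−147) = 147 − 29.4 = 117.6 → 118
  B: 135 + 0.2×(0−135) = 135 − 27 = 108 → 108
rgb(168, 118, 108) = #A8766C.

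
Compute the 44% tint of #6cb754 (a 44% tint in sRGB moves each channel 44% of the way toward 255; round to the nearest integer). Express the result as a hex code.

#6cb754 is rgb(108, 183, 84).
Per channel, c → c + 0.44(255 − c):
  R: 108 + 64.68 = 172.68 → 173
  G: 183 + 31.68 = 214.68 → 215
  B: 84 + 0.44×(255−84) = 84 + 75.24 = 159.24 → 159
rgb(173, 215, 159) = #add79f.

#add79f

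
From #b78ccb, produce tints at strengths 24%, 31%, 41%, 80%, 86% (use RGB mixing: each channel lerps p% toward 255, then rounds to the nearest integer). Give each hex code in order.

#c8a8d7, #cdb0db, #d5bbe0, #f1e8f5, #f5eff8

#b78ccb is rgb(183, 140, 203).
24%: (183 + 17.28 = 200.28→200, 140 + 27.6 = 167.6→168, 203 + 12.48 = 215.48→215) → #c8a8d7
31%: (183 + 22.32 = 205.32→205, 140 + 35.65 = 175.65→176, 203 + 16.12 = 219.12→219) → #cdb0db
41%: (183 + 29.52 = 212.52→213, 140 + 47.15 = 187.15→187, 203 + 21.32 = 224.32→224) → #d5bbe0
80%: (183 + 57.6 = 240.6→241, 140 + 92 = 232→232, 203 + 41.6 = 244.6→245) → #f1e8f5
86%: (183 + 61.92 = 244.92→245, 140 + 98.9 = 238.9→239, 203 + 44.72 = 247.72→248) → #f5eff8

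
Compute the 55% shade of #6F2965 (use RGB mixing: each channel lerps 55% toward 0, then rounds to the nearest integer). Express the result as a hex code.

#6F2965 is rgb(111, 41, 101).
Per channel, c → c + 0.55(0 − c):
  R: 111 + 0.55×(0−111) = 111 − 61.05 = 49.95 → 50
  G: 41 − 22.55 = 18.45 → 18
  B: 101 − 55.55 = 45.45 → 45
rgb(50, 18, 45) = #32122D.

#32122D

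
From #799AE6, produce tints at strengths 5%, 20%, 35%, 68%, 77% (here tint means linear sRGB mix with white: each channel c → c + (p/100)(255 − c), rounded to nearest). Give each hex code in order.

#799AE6 is rgb(121, 154, 230).
5%: (121 + 6.7 = 127.7→128, 154 + 5.05 = 159.05→159, 230 + 1.25 = 231.25→231) → #809FE7
20%: (121 + 26.8 = 147.8→148, 154 + 20.2 = 174.2→174, 230 + 5 = 235→235) → #94AEEB
35%: (121 + 46.9 = 167.9→168, 154 + 35.35 = 189.35→189, 230 + 8.75 = 238.75→239) → #A8BDEF
68%: (121 + 91.12 = 212.12→212, 154 + 68.68 = 222.68→223, 230 + 17 = 247→247) → #D4DFF7
77%: (121 + 103.18 = 224.18→224, 154 + 77.77 = 231.77→232, 230 + 19.25 = 249.25→249) → #E0E8F9

#809FE7, #94AEEB, #A8BDEF, #D4DFF7, #E0E8F9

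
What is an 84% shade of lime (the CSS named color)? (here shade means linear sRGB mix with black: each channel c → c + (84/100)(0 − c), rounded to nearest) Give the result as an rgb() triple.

CSS lime is rgb(0, 255, 0).
An 84% shade moves each channel 84% toward 0:
  R: 0 + 0.84×(0−0) = 0 + 0 = 0 → 0
  G: 255 − 214.2 = 40.8 → 41
  B: 0 + 0 = 0 → 0

rgb(0, 41, 0)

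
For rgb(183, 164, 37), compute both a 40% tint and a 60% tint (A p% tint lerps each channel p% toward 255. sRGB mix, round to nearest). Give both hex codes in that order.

40% tint:
  R: 183 + 0.4×(255−183) = 183 + 28.8 = 211.8 → 212
  G: 164 + 36.4 = 200.4 → 200
  B: 37 + 87.2 = 124.2 → 124
  → #d4c87c
60% tint:
  R: 183 + 43.2 = 226.2 → 226
  G: 164 + 54.6 = 218.6 → 219
  B: 37 + 0.6×(255−37) = 37 + 130.8 = 167.8 → 168
  → #e2dba8

#d4c87c, #e2dba8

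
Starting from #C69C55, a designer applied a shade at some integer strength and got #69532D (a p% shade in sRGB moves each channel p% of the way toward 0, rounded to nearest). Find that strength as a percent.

#C69C55 is rgb(198, 156, 85); #69532D is rgb(105, 83, 45).
On the R channel (widest range): 105 ≈ 198 + (p/100)(0 − 198), so p ≈ 100×(105 − 198)/(0 − 198) = -9300/-198 = 46.97.
p = 47 reproduces all three channels after rounding.

47%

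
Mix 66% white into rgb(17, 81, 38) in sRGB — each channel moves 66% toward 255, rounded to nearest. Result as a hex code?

A 66% tint moves each channel 66% toward 255:
  R: 17 + 157.08 = 174.08 → 174
  G: 81 + 0.66×(255−81) = 81 + 114.84 = 195.84 → 196
  B: 38 + 0.66×(255−38) = 38 + 143.22 = 181.22 → 181
rgb(174, 196, 181) = #AEC4B5.

#AEC4B5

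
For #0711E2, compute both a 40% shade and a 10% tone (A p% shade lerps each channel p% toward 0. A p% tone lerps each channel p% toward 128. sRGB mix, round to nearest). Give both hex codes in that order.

#040A88, #131CD8

#0711E2 is rgb(7, 17, 226).
40% shade:
  R: 7 − 2.8 = 4.2 → 4
  G: 17 − 6.8 = 10.2 → 10
  B: 226 + 0.4×(0−226) = 226 − 90.4 = 135.6 → 136
  → #040A88
10% tone:
  R: 7 + 12.1 = 19.1 → 19
  G: 17 + 0.1×(128−17) = 17 + 11.1 = 28.1 → 28
  B: 226 + 0.1×(128−226) = 226 − 9.8 = 216.2 → 216
  → #131CD8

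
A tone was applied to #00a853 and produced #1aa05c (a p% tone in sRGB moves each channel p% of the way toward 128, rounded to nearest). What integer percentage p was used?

20%

#00a853 is rgb(0, 168, 83); #1aa05c is rgb(26, 160, 92).
On the R channel (widest range): 26 ≈ 0 + (p/100)(128 − 0), so p ≈ 100×(26 − 0)/(128 − 0) = 2600/128 = 20.31.
p = 20 reproduces all three channels after rounding.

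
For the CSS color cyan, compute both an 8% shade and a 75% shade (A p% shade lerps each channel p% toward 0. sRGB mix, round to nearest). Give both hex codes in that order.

#00ebeb, #004040

CSS cyan is rgb(0, 255, 255).
8% shade:
  R: 0 + 0.08×(0−0) = 0 + 0 = 0 → 0
  G: 255 + 0.08×(0−255) = 255 − 20.4 = 234.6 → 235
  B: 255 + 0.08×(0−255) = 255 − 20.4 = 234.6 → 235
  → #00ebeb
75% shade:
  R: 0 + 0.75×(0−0) = 0 + 0 = 0 → 0
  G: 255 + 0.75×(0−255) = 255 − 191.25 = 63.75 → 64
  B: 255 + 0.75×(0−255) = 255 − 191.25 = 63.75 → 64
  → #004040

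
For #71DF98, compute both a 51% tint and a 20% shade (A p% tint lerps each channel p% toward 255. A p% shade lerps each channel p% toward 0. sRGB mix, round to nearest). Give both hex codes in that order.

#71DF98 is rgb(113, 223, 152).
51% tint:
  R: 113 + 0.51×(255−113) = 113 + 72.42 = 185.42 → 185
  G: 223 + 0.51×(255−223) = 223 + 16.32 = 239.32 → 239
  B: 152 + 52.53 = 204.53 → 205
  → #B9EFCD
20% shade:
  R: 113 + 0.2×(0−113) = 113 − 22.6 = 90.4 → 90
  G: 223 + 0.2×(0−223) = 223 − 44.6 = 178.4 → 178
  B: 152 − 30.4 = 121.6 → 122
  → #5AB27A

#B9EFCD, #5AB27A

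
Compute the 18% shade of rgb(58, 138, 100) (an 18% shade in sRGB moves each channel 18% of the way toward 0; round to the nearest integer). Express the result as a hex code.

An 18% shade moves each channel 18% toward 0:
  R: 58 + 0.18×(0−58) = 58 − 10.44 = 47.56 → 48
  G: 138 − 24.84 = 113.16 → 113
  B: 100 + 0.18×(0−100) = 100 − 18 = 82 → 82
rgb(48, 113, 82) = #307152.

#307152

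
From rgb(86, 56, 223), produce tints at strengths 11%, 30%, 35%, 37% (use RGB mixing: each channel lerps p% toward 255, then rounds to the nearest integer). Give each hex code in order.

#694ee3, #8974e9, #917eea, #9582eb

11%: (86 + 18.59 = 104.59→105, 56 + 21.89 = 77.89→78, 223 + 3.52 = 226.52→227) → #694ee3
30%: (86 + 50.7 = 136.7→137, 56 + 59.7 = 115.7→116, 223 + 9.6 = 232.6→233) → #8974e9
35%: (86 + 59.15 = 145.15→145, 56 + 69.65 = 125.65→126, 223 + 11.2 = 234.2→234) → #917eea
37%: (86 + 62.53 = 148.53→149, 56 + 73.63 = 129.63→130, 223 + 11.84 = 234.84→235) → #9582eb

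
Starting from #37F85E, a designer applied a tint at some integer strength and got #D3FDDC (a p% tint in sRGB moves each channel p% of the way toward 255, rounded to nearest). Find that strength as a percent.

78%

#37F85E is rgb(55, 248, 94); #D3FDDC is rgb(211, 253, 220).
On the R channel (widest range): 211 ≈ 55 + (p/100)(255 − 55), so p ≈ 100×(211 − 55)/(255 − 55) = 15600/200 = 78.00.
p = 78 reproduces all three channels after rounding.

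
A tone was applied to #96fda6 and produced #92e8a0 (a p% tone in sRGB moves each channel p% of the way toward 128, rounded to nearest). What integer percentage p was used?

17%

#96fda6 is rgb(150, 253, 166); #92e8a0 is rgb(146, 232, 160).
On the G channel (widest range): 232 ≈ 253 + (p/100)(128 − 253), so p ≈ 100×(232 − 253)/(128 − 253) = -2100/-125 = 16.80.
p = 17 reproduces all three channels after rounding.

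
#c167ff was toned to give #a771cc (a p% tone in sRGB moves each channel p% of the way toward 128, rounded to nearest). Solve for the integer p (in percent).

40%

#c167ff is rgb(193, 103, 255); #a771cc is rgb(167, 113, 204).
On the B channel (widest range): 204 ≈ 255 + (p/100)(128 − 255), so p ≈ 100×(204 − 255)/(128 − 255) = -5100/-127 = 40.16.
p = 40 reproduces all three channels after rounding.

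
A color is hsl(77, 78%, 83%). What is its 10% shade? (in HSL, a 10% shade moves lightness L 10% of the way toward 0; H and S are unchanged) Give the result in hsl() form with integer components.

hsl(77, 78%, 75%)

L moves 10% from 83 toward 0: 83 − 8.3 = 74.7 → 75.
H and S are unchanged.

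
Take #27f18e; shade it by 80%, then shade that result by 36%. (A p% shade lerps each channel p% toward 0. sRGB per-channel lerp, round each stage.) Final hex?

#051f12

#27f18e is rgb(39, 241, 142).
An 80% shade moves each channel 80% toward 0:
  R: 39 + 0.8×(0−39) = 39 − 31.2 = 7.8 → 8
  G: 241 − 192.8 = 48.2 → 48
  B: 142 + 0.8×(0−142) = 142 − 113.6 = 28.4 → 28
After the shade: rgb(8, 48, 28) = #08301c.
Per channel, c → c + 0.36(0 − c):
  R: 8 + 0.36×(0−8) = 8 − 2.88 = 5.12 → 5
  G: 48 + 0.36×(0−48) = 48 − 17.28 = 30.72 → 31
  B: 28 + 0.36×(0−28) = 28 − 10.08 = 17.92 → 18
rgb(5, 31, 18) = #051f12.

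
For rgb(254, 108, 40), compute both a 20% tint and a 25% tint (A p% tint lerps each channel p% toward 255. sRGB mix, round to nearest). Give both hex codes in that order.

20% tint:
  R: 254 + 0.2×(255−254) = 254 + 0.2 = 254.2 → 254
  G: 108 + 29.4 = 137.4 → 137
  B: 40 + 43 = 83 → 83
  → #fe8953
25% tint:
  R: 254 + 0.25×(255−254) = 254 + 0.25 = 254.25 → 254
  G: 108 + 0.25×(255−108) = 108 + 36.75 = 144.75 → 145
  B: 40 + 0.25×(255−40) = 40 + 53.75 = 93.75 → 94
  → #fe915e

#fe8953, #fe915e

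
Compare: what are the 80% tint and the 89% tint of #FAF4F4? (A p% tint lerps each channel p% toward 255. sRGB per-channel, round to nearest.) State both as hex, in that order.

#FEFDFD, #FEFEFE

#FAF4F4 is rgb(250, 244, 244).
80% tint:
  R: 250 + 4 = 254 → 254
  G: 244 + 8.8 = 252.8 → 253
  B: 244 + 8.8 = 252.8 → 253
  → #FEFDFD
89% tint:
  R: 250 + 4.45 = 254.45 → 254
  G: 244 + 9.79 = 253.79 → 254
  B: 244 + 0.89×(255−244) = 244 + 9.79 = 253.79 → 254
  → #FEFEFE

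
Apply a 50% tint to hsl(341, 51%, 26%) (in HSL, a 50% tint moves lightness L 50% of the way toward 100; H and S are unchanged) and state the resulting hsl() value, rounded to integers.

L moves 50% from 26 toward 100: 26 + 37 = 63 → 63.
H and S are unchanged.

hsl(341, 51%, 63%)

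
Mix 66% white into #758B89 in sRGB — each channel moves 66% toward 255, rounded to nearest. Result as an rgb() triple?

rgb(208, 216, 215)

#758B89 is rgb(117, 139, 137).
A 66% tint moves each channel 66% toward 255:
  R: 117 + 0.66×(255−117) = 117 + 91.08 = 208.08 → 208
  G: 139 + 0.66×(255−139) = 139 + 76.56 = 215.56 → 216
  B: 137 + 77.88 = 214.88 → 215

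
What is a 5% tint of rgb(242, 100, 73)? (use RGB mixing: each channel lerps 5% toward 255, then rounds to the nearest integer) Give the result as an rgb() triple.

Lerp each channel 5% toward 255:
  R: 242 + 0.65 = 242.65 → 243
  G: 100 + 7.75 = 107.75 → 108
  B: 73 + 0.05×(255−73) = 73 + 9.1 = 82.1 → 82

rgb(243, 108, 82)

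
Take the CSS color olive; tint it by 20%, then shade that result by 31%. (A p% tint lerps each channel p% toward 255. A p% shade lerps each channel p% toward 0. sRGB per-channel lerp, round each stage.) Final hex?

CSS olive is rgb(128, 128, 0).
Lerp each channel 20% toward 255:
  R: 128 + 0.2×(255−128) = 128 + 25.4 = 153.4 → 153
  G: 128 + 0.2×(255−128) = 128 + 25.4 = 153.4 → 153
  B: 0 + 0.2×(255−0) = 0 + 51 = 51 → 51
After the tint: rgb(153, 153, 51) = #999933.
Lerp each channel 31% toward 0:
  R: 153 + 0.31×(0−153) = 153 − 47.43 = 105.57 → 106
  G: 153 + 0.31×(0−153) = 153 − 47.43 = 105.57 → 106
  B: 51 + 0.31×(0−51) = 51 − 15.81 = 35.19 → 35
rgb(106, 106, 35) = #6A6A23.

#6A6A23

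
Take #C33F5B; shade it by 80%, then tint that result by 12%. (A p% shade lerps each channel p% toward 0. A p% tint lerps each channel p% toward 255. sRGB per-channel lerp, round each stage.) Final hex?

#412A2E

#C33F5B is rgb(195, 63, 91).
Lerp each channel 80% toward 0:
  R: 195 − 156 = 39 → 39
  G: 63 + 0.8×(0−63) = 63 − 50.4 = 12.6 → 13
  B: 91 − 72.8 = 18.2 → 18
After the shade: rgb(39, 13, 18) = #270D12.
Per channel, c → c + 0.12(255 − c):
  R: 39 + 0.12×(255−39) = 39 + 25.92 = 64.92 → 65
  G: 13 + 29.04 = 42.04 → 42
  B: 18 + 28.44 = 46.44 → 46
rgb(65, 42, 46) = #412A2E.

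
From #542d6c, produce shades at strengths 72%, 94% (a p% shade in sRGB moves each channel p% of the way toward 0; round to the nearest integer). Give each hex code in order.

#180d1e, #050306

#542d6c is rgb(84, 45, 108).
72%: (84 − 60.48 = 23.52→24, 45 − 32.4 = 12.6→13, 108 − 77.76 = 30.24→30) → #180d1e
94%: (84 − 78.96 = 5.04→5, 45 − 42.3 = 2.7→3, 108 − 101.52 = 6.48→6) → #050306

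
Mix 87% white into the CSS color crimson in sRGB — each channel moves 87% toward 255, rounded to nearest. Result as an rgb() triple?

rgb(250, 224, 230)

CSS crimson is rgb(220, 20, 60).
Lerp each channel 87% toward 255:
  R: 220 + 30.45 = 250.45 → 250
  G: 20 + 204.45 = 224.45 → 224
  B: 60 + 0.87×(255−60) = 60 + 169.65 = 229.65 → 230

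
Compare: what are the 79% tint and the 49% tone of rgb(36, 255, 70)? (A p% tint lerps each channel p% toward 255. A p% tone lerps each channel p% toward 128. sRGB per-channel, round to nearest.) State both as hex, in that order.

79% tint:
  R: 36 + 173.01 = 209.01 → 209
  G: 255 + 0.79×(255−255) = 255 + 0 = 255 → 255
  B: 70 + 146.15 = 216.15 → 216
  → #D1FFD8
49% tone:
  R: 36 + 0.49×(128−36) = 36 + 45.08 = 81.08 → 81
  G: 255 + 0.49×(128−255) = 255 − 62.23 = 192.77 → 193
  B: 70 + 0.49×(128−70) = 70 + 28.42 = 98.42 → 98
  → #51C162

#D1FFD8, #51C162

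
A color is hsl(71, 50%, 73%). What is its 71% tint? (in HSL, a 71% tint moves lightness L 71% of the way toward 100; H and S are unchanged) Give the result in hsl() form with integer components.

L moves 71% from 73 toward 100: 73 + 19.17 = 92.17 → 92.
H and S are unchanged.

hsl(71, 50%, 92%)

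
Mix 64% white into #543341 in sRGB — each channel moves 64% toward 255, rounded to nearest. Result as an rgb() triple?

#543341 is rgb(84, 51, 65).
A 64% tint moves each channel 64% toward 255:
  R: 84 + 0.64×(255−84) = 84 + 109.44 = 193.44 → 193
  G: 51 + 0.64×(255−51) = 51 + 130.56 = 181.56 → 182
  B: 65 + 121.6 = 186.6 → 187

rgb(193, 182, 187)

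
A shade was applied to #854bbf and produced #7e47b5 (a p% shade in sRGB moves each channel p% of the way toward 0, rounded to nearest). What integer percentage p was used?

#854bbf is rgb(133, 75, 191); #7e47b5 is rgb(126, 71, 181).
On the B channel (widest range): 181 ≈ 191 + (p/100)(0 − 191), so p ≈ 100×(181 − 191)/(0 − 191) = -1000/-191 = 5.24.
p = 5 reproduces all three channels after rounding.

5%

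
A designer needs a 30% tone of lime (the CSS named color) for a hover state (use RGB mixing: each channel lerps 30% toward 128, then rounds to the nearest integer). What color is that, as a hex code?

#26D926

CSS lime is rgb(0, 255, 0).
Per channel, c → c + 0.3(128 − c):
  R: 0 + 38.4 = 38.4 → 38
  G: 255 − 38.1 = 216.9 → 217
  B: 0 + 0.3×(128−0) = 0 + 38.4 = 38.4 → 38
rgb(38, 217, 38) = #26D926.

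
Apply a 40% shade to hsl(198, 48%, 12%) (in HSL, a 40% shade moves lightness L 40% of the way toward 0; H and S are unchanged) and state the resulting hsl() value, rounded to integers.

L moves 40% from 12 toward 0: 12 − 4.8 = 7.2 → 7.
H and S are unchanged.

hsl(198, 48%, 7%)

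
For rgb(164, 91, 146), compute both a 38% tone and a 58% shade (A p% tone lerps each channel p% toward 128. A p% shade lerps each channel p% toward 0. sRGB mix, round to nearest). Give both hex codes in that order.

38% tone:
  R: 164 − 13.68 = 150.32 → 150
  G: 91 + 14.06 = 105.06 → 105
  B: 146 − 6.84 = 139.16 → 139
  → #96698B
58% shade:
  R: 164 − 95.12 = 68.88 → 69
  G: 91 − 52.78 = 38.22 → 38
  B: 146 − 84.68 = 61.32 → 61
  → #45263D

#96698B, #45263D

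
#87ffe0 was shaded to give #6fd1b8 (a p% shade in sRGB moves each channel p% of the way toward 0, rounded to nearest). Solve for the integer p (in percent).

18%

#87ffe0 is rgb(135, 255, 224); #6fd1b8 is rgb(111, 209, 184).
On the G channel (widest range): 209 ≈ 255 + (p/100)(0 − 255), so p ≈ 100×(209 − 255)/(0 − 255) = -4600/-255 = 18.04.
p = 18 reproduces all three channels after rounding.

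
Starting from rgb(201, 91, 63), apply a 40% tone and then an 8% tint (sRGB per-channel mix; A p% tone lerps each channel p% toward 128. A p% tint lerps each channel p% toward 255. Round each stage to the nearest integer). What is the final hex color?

Lerp each channel 40% toward 128:
  R: 201 + 0.4×(128−201) = 201 − 29.2 = 171.8 → 172
  G: 91 + 0.4×(128−91) = 91 + 14.8 = 105.8 → 106
  B: 63 + 0.4×(128−63) = 63 + 26 = 89 → 89
After the tone: rgb(172, 106, 89) = #AC6A59.
Lerp each channel 8% toward 255:
  R: 172 + 0.08×(255−172) = 172 + 6.64 = 178.64 → 179
  G: 106 + 11.92 = 117.92 → 118
  B: 89 + 0.08×(255−89) = 89 + 13.28 = 102.28 → 102
rgb(179, 118, 102) = #B37666.

#B37666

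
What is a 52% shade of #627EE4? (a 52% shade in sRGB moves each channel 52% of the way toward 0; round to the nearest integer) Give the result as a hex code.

#627EE4 is rgb(98, 126, 228).
Per channel, c → c + 0.52(0 − c):
  R: 98 − 50.96 = 47.04 → 47
  G: 126 − 65.52 = 60.48 → 60
  B: 228 − 118.56 = 109.44 → 109
rgb(47, 60, 109) = #2F3C6D.

#2F3C6D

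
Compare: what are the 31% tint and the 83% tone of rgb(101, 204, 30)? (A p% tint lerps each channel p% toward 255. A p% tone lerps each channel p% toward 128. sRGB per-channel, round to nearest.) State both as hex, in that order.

31% tint:
  R: 101 + 0.31×(255−101) = 101 + 47.74 = 148.74 → 149
  G: 204 + 0.31×(255−204) = 204 + 15.81 = 219.81 → 220
  B: 30 + 0.31×(255−30) = 30 + 69.75 = 99.75 → 100
  → #95dc64
83% tone:
  R: 101 + 22.41 = 123.41 → 123
  G: 204 + 0.83×(128−204) = 204 − 63.08 = 140.92 → 141
  B: 30 + 81.34 = 111.34 → 111
  → #7b8d6f

#95dc64, #7b8d6f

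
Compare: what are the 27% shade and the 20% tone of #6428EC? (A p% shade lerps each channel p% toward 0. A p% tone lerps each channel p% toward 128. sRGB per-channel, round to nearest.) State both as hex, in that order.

#6428EC is rgb(100, 40, 236).
27% shade:
  R: 100 + 0.27×(0−100) = 100 − 27 = 73 → 73
  G: 40 − 10.8 = 29.2 → 29
  B: 236 + 0.27×(0−236) = 236 − 63.72 = 172.28 → 172
  → #491DAC
20% tone:
  R: 100 + 0.2×(128−100) = 100 + 5.6 = 105.6 → 106
  G: 40 + 0.2×(128−40) = 40 + 17.6 = 57.6 → 58
  B: 236 + 0.2×(128−236) = 236 − 21.6 = 214.4 → 214
  → #6A3AD6

#491DAC, #6A3AD6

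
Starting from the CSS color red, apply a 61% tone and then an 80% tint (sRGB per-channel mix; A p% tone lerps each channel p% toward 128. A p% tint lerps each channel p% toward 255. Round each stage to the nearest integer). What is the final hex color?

#F0DCDC

CSS red is rgb(255, 0, 0).
A 61% tone moves each channel 61% toward 128:
  R: 255 + 0.61×(128−255) = 255 − 77.47 = 177.53 → 178
  G: 0 + 0.61×(128−0) = 0 + 78.08 = 78.08 → 78
  B: 0 + 0.61×(128−0) = 0 + 78.08 = 78.08 → 78
After the tone: rgb(178, 78, 78) = #B24E4E.
Per channel, c → c + 0.8(255 − c):
  R: 178 + 61.6 = 239.6 → 240
  G: 78 + 0.8×(255−78) = 78 + 141.6 = 219.6 → 220
  B: 78 + 0.8×(255−78) = 78 + 141.6 = 219.6 → 220
rgb(240, 220, 220) = #F0DCDC.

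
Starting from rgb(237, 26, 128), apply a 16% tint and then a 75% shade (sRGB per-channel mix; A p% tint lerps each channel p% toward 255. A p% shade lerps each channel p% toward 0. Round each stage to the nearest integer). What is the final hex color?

#3c1025

A 16% tint moves each channel 16% toward 255:
  R: 237 + 0.16×(255−237) = 237 + 2.88 = 239.88 → 240
  G: 26 + 36.64 = 62.64 → 63
  B: 128 + 0.16×(255−128) = 128 + 20.32 = 148.32 → 148
After the tint: rgb(240, 63, 148) = #f03f94.
A 75% shade moves each channel 75% toward 0:
  R: 240 + 0.75×(0−240) = 240 − 180 = 60 → 60
  G: 63 + 0.75×(0−63) = 63 − 47.25 = 15.75 → 16
  B: 148 − 111 = 37 → 37
rgb(60, 16, 37) = #3c1025.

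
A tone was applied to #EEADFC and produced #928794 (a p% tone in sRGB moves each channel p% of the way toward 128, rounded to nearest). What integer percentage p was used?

84%

#EEADFC is rgb(238, 173, 252); #928794 is rgb(146, 135, 148).
On the B channel (widest range): 148 ≈ 252 + (p/100)(128 − 252), so p ≈ 100×(148 − 252)/(128 − 252) = -10400/-124 = 83.87.
p = 84 reproduces all three channels after rounding.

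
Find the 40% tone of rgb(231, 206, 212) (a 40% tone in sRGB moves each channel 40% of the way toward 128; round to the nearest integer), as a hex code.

#BEAFB2

Lerp each channel 40% toward 128:
  R: 231 + 0.4×(128−231) = 231 − 41.2 = 189.8 → 190
  G: 206 − 31.2 = 174.8 → 175
  B: 212 − 33.6 = 178.4 → 178
rgb(190, 175, 178) = #BEAFB2.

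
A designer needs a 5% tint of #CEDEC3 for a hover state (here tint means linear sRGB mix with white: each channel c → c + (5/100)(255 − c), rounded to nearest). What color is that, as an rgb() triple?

rgb(208, 224, 198)

#CEDEC3 is rgb(206, 222, 195).
Per channel, c → c + 0.05(255 − c):
  R: 206 + 0.05×(255−206) = 206 + 2.45 = 208.45 → 208
  G: 222 + 1.65 = 223.65 → 224
  B: 195 + 0.05×(255−195) = 195 + 3 = 198 → 198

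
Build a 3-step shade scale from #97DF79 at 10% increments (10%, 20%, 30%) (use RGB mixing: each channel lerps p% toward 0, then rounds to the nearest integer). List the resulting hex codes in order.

#88C96D, #79B261, #6A9C55

#97DF79 is rgb(151, 223, 121).
10%: (151 − 15.1 = 135.9→136, 223 − 22.3 = 200.7→201, 121 − 12.1 = 108.9→109) → #88C96D
20%: (151 − 30.2 = 120.8→121, 223 − 44.6 = 178.4→178, 121 − 24.2 = 96.8→97) → #79B261
30%: (151 − 45.3 = 105.7→106, 223 − 66.9 = 156.1→156, 121 − 36.3 = 84.7→85) → #6A9C55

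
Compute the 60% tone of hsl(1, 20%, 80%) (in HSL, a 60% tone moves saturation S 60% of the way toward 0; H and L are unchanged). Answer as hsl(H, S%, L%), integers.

S moves 60% from 20 toward 0: 20 − 12 = 8 → 8.
H and L are unchanged.

hsl(1, 8%, 80%)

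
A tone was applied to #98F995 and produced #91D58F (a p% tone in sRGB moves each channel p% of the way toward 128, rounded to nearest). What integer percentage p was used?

30%

#98F995 is rgb(152, 249, 149); #91D58F is rgb(145, 213, 143).
On the G channel (widest range): 213 ≈ 249 + (p/100)(128 − 249), so p ≈ 100×(213 − 249)/(128 − 249) = -3600/-121 = 29.75.
p = 30 reproduces all three channels after rounding.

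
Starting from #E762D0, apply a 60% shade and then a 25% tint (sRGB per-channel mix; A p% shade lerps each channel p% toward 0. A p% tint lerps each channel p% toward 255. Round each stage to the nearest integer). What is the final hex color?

#855D7E

#E762D0 is rgb(231, 98, 208).
Lerp each channel 60% toward 0:
  R: 231 − 138.6 = 92.4 → 92
  G: 98 + 0.6×(0−98) = 98 − 58.8 = 39.2 → 39
  B: 208 − 124.8 = 83.2 → 83
After the shade: rgb(92, 39, 83) = #5C2753.
A 25% tint moves each channel 25% toward 255:
  R: 92 + 0.25×(255−92) = 92 + 40.75 = 132.75 → 133
  G: 39 + 0.25×(255−39) = 39 + 54 = 93 → 93
  B: 83 + 43 = 126 → 126
rgb(133, 93, 126) = #855D7E.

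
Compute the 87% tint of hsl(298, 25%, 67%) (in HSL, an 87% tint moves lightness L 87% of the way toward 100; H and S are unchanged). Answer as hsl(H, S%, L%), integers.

hsl(298, 25%, 96%)

L moves 87% from 67 toward 100: 67 + 28.71 = 95.71 → 96.
H and S are unchanged.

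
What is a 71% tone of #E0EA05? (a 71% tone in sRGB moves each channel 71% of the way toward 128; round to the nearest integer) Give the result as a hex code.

#9C9F5C

#E0EA05 is rgb(224, 234, 5).
Per channel, c → c + 0.71(128 − c):
  R: 224 + 0.71×(128−224) = 224 − 68.16 = 155.84 → 156
  G: 234 + 0.71×(128−234) = 234 − 75.26 = 158.74 → 159
  B: 5 + 0.71×(128−5) = 5 + 87.33 = 92.33 → 92
rgb(156, 159, 92) = #9C9F5C.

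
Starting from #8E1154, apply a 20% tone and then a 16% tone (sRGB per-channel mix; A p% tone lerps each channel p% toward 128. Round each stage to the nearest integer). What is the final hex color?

#8E1154 is rgb(142, 17, 84).
Lerp each channel 20% toward 128:
  R: 142 + 0.2×(128−142) = 142 − 2.8 = 139.2 → 139
  G: 17 + 0.2×(128−17) = 17 + 22.2 = 39.2 → 39
  B: 84 + 8.8 = 92.8 → 93
After the tone: rgb(139, 39, 93) = #8B275D.
Per channel, c → c + 0.16(128 − c):
  R: 139 + 0.16×(128−139) = 139 − 1.76 = 137.24 → 137
  G: 39 + 0.16×(128−39) = 39 + 14.24 = 53.24 → 53
  B: 93 + 0.16×(128−93) = 93 + 5.6 = 98.6 → 99
rgb(137, 53, 99) = #893563.

#893563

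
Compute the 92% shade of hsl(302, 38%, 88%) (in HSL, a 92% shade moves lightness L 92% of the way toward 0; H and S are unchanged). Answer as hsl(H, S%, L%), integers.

hsl(302, 38%, 7%)

L moves 92% from 88 toward 0: 88 − 80.96 = 7.04 → 7.
H and S are unchanged.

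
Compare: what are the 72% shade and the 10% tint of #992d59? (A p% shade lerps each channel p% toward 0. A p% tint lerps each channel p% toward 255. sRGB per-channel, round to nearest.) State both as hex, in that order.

#992d59 is rgb(153, 45, 89).
72% shade:
  R: 153 + 0.72×(0−153) = 153 − 110.16 = 42.84 → 43
  G: 45 − 32.4 = 12.6 → 13
  B: 89 + 0.72×(0−89) = 89 − 64.08 = 24.92 → 25
  → #2b0d19
10% tint:
  R: 153 + 0.1×(255−153) = 153 + 10.2 = 163.2 → 163
  G: 45 + 21 = 66 → 66
  B: 89 + 0.1×(255−89) = 89 + 16.6 = 105.6 → 106
  → #a3426a

#2b0d19, #a3426a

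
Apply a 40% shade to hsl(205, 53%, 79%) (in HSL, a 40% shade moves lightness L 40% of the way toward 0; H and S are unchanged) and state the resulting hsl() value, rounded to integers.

L moves 40% from 79 toward 0: 79 − 31.6 = 47.4 → 47.
H and S are unchanged.

hsl(205, 53%, 47%)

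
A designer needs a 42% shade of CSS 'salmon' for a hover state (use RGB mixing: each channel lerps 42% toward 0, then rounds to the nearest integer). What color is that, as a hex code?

#914a42

CSS salmon is rgb(250, 128, 114).
Lerp each channel 42% toward 0:
  R: 250 + 0.42×(0−250) = 250 − 105 = 145 → 145
  G: 128 − 53.76 = 74.24 → 74
  B: 114 + 0.42×(0−114) = 114 − 47.88 = 66.12 → 66
rgb(145, 74, 66) = #914a42.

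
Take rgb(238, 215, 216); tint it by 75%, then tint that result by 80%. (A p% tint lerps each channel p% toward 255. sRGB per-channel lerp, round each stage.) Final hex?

Lerp each channel 75% toward 255:
  R: 238 + 12.75 = 250.75 → 251
  G: 215 + 30 = 245 → 245
  B: 216 + 0.75×(255−216) = 216 + 29.25 = 245.25 → 245
After the tint: rgb(251, 245, 245) = #FBF5F5.
Lerp each channel 80% toward 255:
  R: 251 + 3.2 = 254.2 → 254
  G: 245 + 8 = 253 → 253
  B: 245 + 0.8×(255−245) = 245 + 8 = 253 → 253
rgb(254, 253, 253) = #FEFDFD.

#FEFDFD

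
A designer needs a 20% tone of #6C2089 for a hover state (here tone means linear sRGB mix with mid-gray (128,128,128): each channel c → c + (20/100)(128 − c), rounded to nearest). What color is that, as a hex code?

#6C2089 is rgb(108, 32, 137).
Per channel, c → c + 0.2(128 − c):
  R: 108 + 0.2×(128−108) = 108 + 4 = 112 → 112
  G: 32 + 0.2×(128−32) = 32 + 19.2 = 51.2 → 51
  B: 137 − 1.8 = 135.2 → 135
rgb(112, 51, 135) = #703387.

#703387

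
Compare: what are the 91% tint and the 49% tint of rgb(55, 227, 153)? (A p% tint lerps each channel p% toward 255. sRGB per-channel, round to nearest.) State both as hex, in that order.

#edfcf6, #99f1cb

91% tint:
  R: 55 + 182 = 237 → 237
  G: 227 + 0.91×(255−227) = 227 + 25.48 = 252.48 → 252
  B: 153 + 0.91×(255−153) = 153 + 92.82 = 245.82 → 246
  → #edfcf6
49% tint:
  R: 55 + 98 = 153 → 153
  G: 227 + 0.49×(255−227) = 227 + 13.72 = 240.72 → 241
  B: 153 + 49.98 = 202.98 → 203
  → #99f1cb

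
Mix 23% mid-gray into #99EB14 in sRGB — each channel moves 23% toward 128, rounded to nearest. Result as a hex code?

#93D22D

#99EB14 is rgb(153, 235, 20).
Per channel, c → c + 0.23(128 − c):
  R: 153 + 0.23×(128−153) = 153 − 5.75 = 147.25 → 147
  G: 235 + 0.23×(128−235) = 235 − 24.61 = 210.39 → 210
  B: 20 + 0.23×(128−20) = 20 + 24.84 = 44.84 → 45
rgb(147, 210, 45) = #93D22D.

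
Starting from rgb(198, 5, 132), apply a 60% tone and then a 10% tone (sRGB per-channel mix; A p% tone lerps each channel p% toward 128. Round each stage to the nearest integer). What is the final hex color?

#995482

A 60% tone moves each channel 60% toward 128:
  R: 198 − 42 = 156 → 156
  G: 5 + 73.8 = 78.8 → 79
  B: 132 − 2.4 = 129.6 → 130
After the tone: rgb(156, 79, 130) = #9C4F82.
Lerp each channel 10% toward 128:
  R: 156 + 0.1×(128−156) = 156 − 2.8 = 153.2 → 153
  G: 79 + 0.1×(128−79) = 79 + 4.9 = 83.9 → 84
  B: 130 − 0.2 = 129.8 → 130
rgb(153, 84, 130) = #995482.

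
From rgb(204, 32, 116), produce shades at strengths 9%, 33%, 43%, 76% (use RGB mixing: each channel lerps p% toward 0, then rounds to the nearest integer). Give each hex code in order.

#ba1d6a, #89154e, #741242, #31081c

9%: (204 − 18.36 = 185.64→186, 32 − 2.88 = 29.12→29, 116 − 10.44 = 105.56→106) → #ba1d6a
33%: (204 − 67.32 = 136.68→137, 32 − 10.56 = 21.44→21, 116 − 38.28 = 77.72→78) → #89154e
43%: (204 − 87.72 = 116.28→116, 32 − 13.76 = 18.24→18, 116 − 49.88 = 66.12→66) → #741242
76%: (204 − 155.04 = 48.96→49, 32 − 24.32 = 7.68→8, 116 − 88.16 = 27.84→28) → #31081c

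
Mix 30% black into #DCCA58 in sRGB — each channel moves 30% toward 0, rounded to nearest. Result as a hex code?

#9A8D3E

#DCCA58 is rgb(220, 202, 88).
A 30% shade moves each channel 30% toward 0:
  R: 220 + 0.3×(0−220) = 220 − 66 = 154 → 154
  G: 202 + 0.3×(0−202) = 202 − 60.6 = 141.4 → 141
  B: 88 + 0.3×(0−88) = 88 − 26.4 = 61.6 → 62
rgb(154, 141, 62) = #9A8D3E.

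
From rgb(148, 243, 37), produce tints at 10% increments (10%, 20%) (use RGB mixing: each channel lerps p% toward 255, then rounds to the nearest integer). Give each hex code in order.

10%: (148 + 10.7 = 158.7→159, 243 + 1.2 = 244.2→244, 37 + 21.8 = 58.8→59) → #9FF43B
20%: (148 + 21.4 = 169.4→169, 243 + 2.4 = 245.4→245, 37 + 43.6 = 80.6→81) → #A9F551

#9FF43B, #A9F551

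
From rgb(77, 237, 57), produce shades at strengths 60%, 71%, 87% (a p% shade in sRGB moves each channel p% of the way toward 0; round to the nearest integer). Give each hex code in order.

60%: (77 − 46.2 = 30.8→31, 237 − 142.2 = 94.8→95, 57 − 34.2 = 22.8→23) → #1F5F17
71%: (77 − 54.67 = 22.33→22, 237 − 168.27 = 68.73→69, 57 − 40.47 = 16.53→17) → #164511
87%: (77 − 66.99 = 10.01→10, 237 − 206.19 = 30.81→31, 57 − 49.59 = 7.41→7) → #0A1F07

#1F5F17, #164511, #0A1F07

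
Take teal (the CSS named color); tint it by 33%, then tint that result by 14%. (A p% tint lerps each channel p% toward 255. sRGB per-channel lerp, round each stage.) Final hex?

CSS teal is rgb(0, 128, 128).
A 33% tint moves each channel 33% toward 255:
  R: 0 + 0.33×(255−0) = 0 + 84.15 = 84.15 → 84
  G: 128 + 0.33×(255−128) = 128 + 41.91 = 169.91 → 170
  B: 128 + 0.33×(255−128) = 128 + 41.91 = 169.91 → 170
After the tint: rgb(84, 170, 170) = #54AAAA.
Lerp each channel 14% toward 255:
  R: 84 + 0.14×(255−84) = 84 + 23.94 = 107.94 → 108
  G: 170 + 0.14×(255−170) = 170 + 11.9 = 181.9 → 182
  B: 170 + 0.14×(255−170) = 170 + 11.9 = 181.9 → 182
rgb(108, 182, 182) = #6CB6B6.

#6CB6B6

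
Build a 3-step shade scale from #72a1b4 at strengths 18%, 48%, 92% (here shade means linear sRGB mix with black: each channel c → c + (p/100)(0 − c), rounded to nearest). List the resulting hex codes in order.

#5d8494, #3b545e, #090d0e

#72a1b4 is rgb(114, 161, 180).
18%: (114 − 20.52 = 93.48→93, 161 − 28.98 = 132.02→132, 180 − 32.4 = 147.6→148) → #5d8494
48%: (114 − 54.72 = 59.28→59, 161 − 77.28 = 83.72→84, 180 − 86.4 = 93.6→94) → #3b545e
92%: (114 − 104.88 = 9.12→9, 161 − 148.12 = 12.88→13, 180 − 165.6 = 14.4→14) → #090d0e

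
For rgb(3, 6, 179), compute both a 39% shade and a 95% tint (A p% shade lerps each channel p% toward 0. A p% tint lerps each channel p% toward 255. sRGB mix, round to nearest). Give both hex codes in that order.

39% shade:
  R: 3 − 1.17 = 1.83 → 2
  G: 6 + 0.39×(0−6) = 6 − 2.34 = 3.66 → 4
  B: 179 + 0.39×(0−179) = 179 − 69.81 = 109.19 → 109
  → #02046D
95% tint:
  R: 3 + 0.95×(255−3) = 3 + 239.4 = 242.4 → 242
  G: 6 + 236.55 = 242.55 → 243
  B: 179 + 72.2 = 251.2 → 251
  → #F2F3FB

#02046D, #F2F3FB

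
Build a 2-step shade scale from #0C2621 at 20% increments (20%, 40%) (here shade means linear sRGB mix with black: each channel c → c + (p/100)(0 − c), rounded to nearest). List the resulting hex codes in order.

#0C2621 is rgb(12, 38, 33).
20%: (12 − 2.4 = 9.6→10, 38 − 7.6 = 30.4→30, 33 − 6.6 = 26.4→26) → #0A1E1A
40%: (12 − 4.8 = 7.2→7, 38 − 15.2 = 22.8→23, 33 − 13.2 = 19.8→20) → #071714

#0A1E1A, #071714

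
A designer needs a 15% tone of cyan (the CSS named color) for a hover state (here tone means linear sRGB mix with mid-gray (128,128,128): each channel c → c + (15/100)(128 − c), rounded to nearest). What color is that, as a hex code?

#13ECEC

CSS cyan is rgb(0, 255, 255).
A 15% tone moves each channel 15% toward 128:
  R: 0 + 0.15×(128−0) = 0 + 19.2 = 19.2 → 19
  G: 255 + 0.15×(128−255) = 255 − 19.05 = 235.95 → 236
  B: 255 − 19.05 = 235.95 → 236
rgb(19, 236, 236) = #13ECEC.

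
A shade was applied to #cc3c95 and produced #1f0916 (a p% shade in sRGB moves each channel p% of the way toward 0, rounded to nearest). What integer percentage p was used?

85%

#cc3c95 is rgb(204, 60, 149); #1f0916 is rgb(31, 9, 22).
On the R channel (widest range): 31 ≈ 204 + (p/100)(0 − 204), so p ≈ 100×(31 − 204)/(0 − 204) = -17300/-204 = 84.80.
p = 85 reproduces all three channels after rounding.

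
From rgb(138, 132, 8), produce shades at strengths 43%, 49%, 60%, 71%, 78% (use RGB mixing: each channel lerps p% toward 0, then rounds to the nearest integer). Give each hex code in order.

#4F4B05, #464304, #373503, #282602, #1E1D02

43%: (138 − 59.34 = 78.66→79, 132 − 56.76 = 75.24→75, 8 − 3.44 = 4.56→5) → #4F4B05
49%: (138 − 67.62 = 70.38→70, 132 − 64.68 = 67.32→67, 8 − 3.92 = 4.08→4) → #464304
60%: (138 − 82.8 = 55.2→55, 132 − 79.2 = 52.8→53, 8 − 4.8 = 3.2→3) → #373503
71%: (138 − 97.98 = 40.02→40, 132 − 93.72 = 38.28→38, 8 − 5.68 = 2.32→2) → #282602
78%: (138 − 107.64 = 30.36→30, 132 − 102.96 = 29.04→29, 8 − 6.24 = 1.76→2) → #1E1D02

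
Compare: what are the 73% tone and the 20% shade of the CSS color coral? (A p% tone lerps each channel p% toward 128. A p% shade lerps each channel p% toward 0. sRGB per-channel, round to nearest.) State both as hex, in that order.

#A28073, #CC6640

CSS coral is rgb(255, 127, 80).
73% tone:
  R: 255 − 92.71 = 162.29 → 162
  G: 127 + 0.73×(128−127) = 127 + 0.73 = 127.73 → 128
  B: 80 + 0.73×(128−80) = 80 + 35.04 = 115.04 → 115
  → #A28073
20% shade:
  R: 255 − 51 = 204 → 204
  G: 127 − 25.4 = 101.6 → 102
  B: 80 + 0.2×(0−80) = 80 − 16 = 64 → 64
  → #CC6640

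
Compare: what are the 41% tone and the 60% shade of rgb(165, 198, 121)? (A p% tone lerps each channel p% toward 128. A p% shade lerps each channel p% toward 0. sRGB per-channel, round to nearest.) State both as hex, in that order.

41% tone:
  R: 165 − 15.17 = 149.83 → 150
  G: 198 + 0.41×(128−198) = 198 − 28.7 = 169.3 → 169
  B: 121 + 2.87 = 123.87 → 124
  → #96A97C
60% shade:
  R: 165 + 0.6×(0−165) = 165 − 99 = 66 → 66
  G: 198 + 0.6×(0−198) = 198 − 118.8 = 79.2 → 79
  B: 121 + 0.6×(0−121) = 121 − 72.6 = 48.4 → 48
  → #424F30

#96A97C, #424F30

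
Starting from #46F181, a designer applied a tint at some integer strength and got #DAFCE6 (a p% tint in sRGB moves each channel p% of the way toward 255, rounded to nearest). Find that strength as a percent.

80%

#46F181 is rgb(70, 241, 129); #DAFCE6 is rgb(218, 252, 230).
On the R channel (widest range): 218 ≈ 70 + (p/100)(255 − 70), so p ≈ 100×(218 − 70)/(255 − 70) = 14800/185 = 80.00.
p = 80 reproduces all three channels after rounding.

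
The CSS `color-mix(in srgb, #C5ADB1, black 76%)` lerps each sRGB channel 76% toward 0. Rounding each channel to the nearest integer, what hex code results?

#C5ADB1 is rgb(197, 173, 177).
Per channel, c → c + 0.76(0 − c):
  R: 197 + 0.76×(0−197) = 197 − 149.72 = 47.28 → 47
  G: 173 − 131.48 = 41.52 → 42
  B: 177 + 0.76×(0−177) = 177 − 134.52 = 42.48 → 42
rgb(47, 42, 42) = #2F2A2A.

#2F2A2A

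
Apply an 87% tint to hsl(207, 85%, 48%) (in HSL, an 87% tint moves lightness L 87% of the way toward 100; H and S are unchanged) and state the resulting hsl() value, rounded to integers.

L moves 87% from 48 toward 100: 48 + 45.24 = 93.24 → 93.
H and S are unchanged.

hsl(207, 85%, 93%)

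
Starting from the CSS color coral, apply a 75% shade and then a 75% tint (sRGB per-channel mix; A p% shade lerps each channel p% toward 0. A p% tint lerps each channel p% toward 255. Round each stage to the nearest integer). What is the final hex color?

#cfc7c4

CSS coral is rgb(255, 127, 80).
Lerp each channel 75% toward 0:
  R: 255 + 0.75×(0−255) = 255 − 191.25 = 63.75 → 64
  G: 127 + 0.75×(0−127) = 127 − 95.25 = 31.75 → 32
  B: 80 + 0.75×(0−80) = 80 − 60 = 20 → 20
After the shade: rgb(64, 32, 20) = #402014.
A 75% tint moves each channel 75% toward 255:
  R: 64 + 143.25 = 207.25 → 207
  G: 32 + 0.75×(255−32) = 32 + 167.25 = 199.25 → 199
  B: 20 + 176.25 = 196.25 → 196
rgb(207, 199, 196) = #cfc7c4.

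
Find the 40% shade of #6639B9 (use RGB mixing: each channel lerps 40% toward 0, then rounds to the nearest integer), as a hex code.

#6639B9 is rgb(102, 57, 185).
A 40% shade moves each channel 40% toward 0:
  R: 102 + 0.4×(0−102) = 102 − 40.8 = 61.2 → 61
  G: 57 + 0.4×(0−57) = 57 − 22.8 = 34.2 → 34
  B: 185 + 0.4×(0−185) = 185 − 74 = 111 → 111
rgb(61, 34, 111) = #3D226F.

#3D226F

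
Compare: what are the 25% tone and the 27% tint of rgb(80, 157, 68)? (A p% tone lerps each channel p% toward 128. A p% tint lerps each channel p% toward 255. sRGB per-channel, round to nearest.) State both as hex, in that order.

25% tone:
  R: 80 + 0.25×(128−80) = 80 + 12 = 92 → 92
  G: 157 + 0.25×(128−157) = 157 − 7.25 = 149.75 → 150
  B: 68 + 15 = 83 → 83
  → #5c9653
27% tint:
  R: 80 + 0.27×(255−80) = 80 + 47.25 = 127.25 → 127
  G: 157 + 0.27×(255−157) = 157 + 26.46 = 183.46 → 183
  B: 68 + 0.27×(255−68) = 68 + 50.49 = 118.49 → 118
  → #7fb776

#5c9653, #7fb776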